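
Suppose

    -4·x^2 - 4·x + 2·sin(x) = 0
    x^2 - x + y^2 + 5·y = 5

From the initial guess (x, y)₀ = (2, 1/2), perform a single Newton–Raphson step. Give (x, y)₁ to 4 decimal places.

(0.9352, 1.0740)

At (2, 1/2): F = (-22.181405, -0.2500).
Jacobian J = [[-8·x + 2·cos(x) - 4, 0], [2·x - 1, 2·y + 5]].
At the point, J = [[-20.832294, 0.0000], [3.0000, 6.0000]] (det J = -124.993762).
Solving J·Δ = −F gives Δ = (-1.0648, 0.5740).
Then the next iterate is (x, y)₁ = (0.9352, 1.0740).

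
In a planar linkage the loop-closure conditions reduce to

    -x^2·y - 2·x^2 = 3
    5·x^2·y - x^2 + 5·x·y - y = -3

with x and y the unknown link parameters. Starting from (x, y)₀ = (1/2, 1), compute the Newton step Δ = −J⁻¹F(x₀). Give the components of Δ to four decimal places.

At (1/2, 1): F = (-3.7500, 5.5000).
Jacobian J = [[-2·x·y - 4·x, -x^2], [10·x·y - 2·x + 5·y, 5·x^2 + 5·x - 1]].
At the point, J = [[-3.0000, -0.2500], [9.0000, 2.7500]] (det J = -6.0000).
Solving J·Δ = −F gives Δ = (-1.4896, 2.8750).

(-1.4896, 2.8750)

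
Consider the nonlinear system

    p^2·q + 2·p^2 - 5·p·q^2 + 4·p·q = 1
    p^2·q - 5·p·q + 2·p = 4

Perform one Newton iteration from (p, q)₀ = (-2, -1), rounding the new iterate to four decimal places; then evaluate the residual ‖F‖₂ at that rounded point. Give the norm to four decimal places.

At (-2, -1): F = (21.0000, -22.0000).
Jacobian J = [[2·p·q + 4·p - 5·q^2 + 4·q, p^2 - 10·p·q + 4·p], [2·p·q - 5·q + 2, p^2 - 5·p]].
At the point, J = [[-13.0000, -24.0000], [11.0000, 14.0000]] (det J = 82.0000).
Solving J·Δ = −F gives Δ = (2.8537, -0.6707).
Then the next iterate is (p, q)₁ = (0.8537, -1.6707).
Re-evaluating at (0.8537, -1.6707): F = (-18.379513, 3.621171), so ‖F‖₂ = 18.7328.

18.7328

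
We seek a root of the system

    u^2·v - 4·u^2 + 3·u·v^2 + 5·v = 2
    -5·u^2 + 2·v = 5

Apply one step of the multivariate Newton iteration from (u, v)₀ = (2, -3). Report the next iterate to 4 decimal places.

(0.4889, -2.6107)

At (2, -3): F = (9.0000, -31.0000).
Jacobian J = [[2·u·v - 8·u + 3·v^2, u^2 + 6·u·v + 5], [-10·u, 2]].
At the point, J = [[-1.0000, -27.0000], [-20.0000, 2.0000]] (det J = -542.0000).
Solving J·Δ = −F gives Δ = (-1.5111, 0.3893).
Then the next iterate is (u, v)₁ = (0.4889, -2.6107).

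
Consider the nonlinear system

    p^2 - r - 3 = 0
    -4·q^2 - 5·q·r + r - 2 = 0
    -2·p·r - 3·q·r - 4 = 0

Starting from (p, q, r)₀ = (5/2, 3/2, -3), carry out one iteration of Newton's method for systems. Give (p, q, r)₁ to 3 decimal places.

At (5/2, 3/2, -3): F = (6.250, 8.500, 24.500).
Jacobian J = [[2·p, 0, -1], [0, -8·q - 5·r, -5·q + 1], [-2·r, -3·r, -2·p - 3·q]].
At the point, J = [[5.000, 0.000, -1.000], [0.000, 3.000, -6.500], [6.000, 9.000, -9.500]] (det J = 168.000).
Solving J·Δ = −F gives Δ = (-1.098, -1.189, 0.759).
Then the next iterate is (p, q, r)₁ = (1.402, 0.311, -2.241).

(1.402, 0.311, -2.241)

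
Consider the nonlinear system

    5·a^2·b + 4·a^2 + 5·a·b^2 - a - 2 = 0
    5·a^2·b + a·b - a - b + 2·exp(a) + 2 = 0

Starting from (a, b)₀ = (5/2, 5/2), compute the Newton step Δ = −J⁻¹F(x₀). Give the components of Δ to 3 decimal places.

(-0.898, -0.805)

At (5/2, 5/2): F = (176.750, 105.73999).
Jacobian J = [[10·a·b + 8·a + 5·b^2 - 1, 5·a^2 + 10·a·b], [10·a·b + b + 2·exp(a) - 1, 5·a^2 + a - 1]].
At the point, J = [[112.750, 93.750], [88.36499, 32.750]] (det J = -4591.65512).
Solving J·Δ = −F gives Δ = (-0.898, -0.805).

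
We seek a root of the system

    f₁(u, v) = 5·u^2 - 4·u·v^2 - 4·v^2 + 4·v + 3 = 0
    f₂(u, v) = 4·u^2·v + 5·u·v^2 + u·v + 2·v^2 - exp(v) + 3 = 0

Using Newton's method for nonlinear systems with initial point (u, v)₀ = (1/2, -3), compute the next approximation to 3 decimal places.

At (1/2, -3): F = (-61.750, 38.95021).
Jacobian J = [[10·u - 4·v^2, -8·u·v - 8·v + 4], [8·u·v + 5·v^2 + v, 4·u^2 + 10·u·v + u + 4·v - exp(v)]].
At the point, J = [[-31.000, 40.000], [30.000, -25.54979]] (det J = -407.95660).
Solving J·Δ = −F gives Δ = (0.048, 1.581).
Then the next iterate is (u, v)₁ = (0.548, -1.419).

(0.548, -1.419)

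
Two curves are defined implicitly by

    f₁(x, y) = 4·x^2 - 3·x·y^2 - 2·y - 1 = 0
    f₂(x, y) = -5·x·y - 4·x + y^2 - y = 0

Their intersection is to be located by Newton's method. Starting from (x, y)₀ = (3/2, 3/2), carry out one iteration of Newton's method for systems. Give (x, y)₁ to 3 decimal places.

(0.401, 0.797)

At (3/2, 3/2): F = (-5.125, -16.500).
Jacobian J = [[8·x - 3·y^2, -6·x·y - 2], [-5·y - 4, -5·x + 2·y - 1]].
At the point, J = [[5.250, -15.500], [-11.500, -5.500]] (det J = -207.125).
Solving J·Δ = −F gives Δ = (-1.099, -0.703).
Then the next iterate is (x, y)₁ = (0.401, 0.797).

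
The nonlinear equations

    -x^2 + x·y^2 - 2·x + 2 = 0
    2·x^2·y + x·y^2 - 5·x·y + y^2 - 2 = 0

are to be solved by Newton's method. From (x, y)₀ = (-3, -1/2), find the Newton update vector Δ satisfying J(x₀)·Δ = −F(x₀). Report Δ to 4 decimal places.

(0.0347, 0.5342)

At (-3, -1/2): F = (-1.7500, -19.0000).
Jacobian J = [[-2·x + y^2 - 2, 2·x·y], [4·x·y + y^2 - 5·y, 2·x^2 + 2·x·y - 5·x + 2·y]].
At the point, J = [[4.2500, 3.0000], [8.7500, 35.0000]] (det J = 122.5000).
Solving J·Δ = −F gives Δ = (0.0347, 0.5342).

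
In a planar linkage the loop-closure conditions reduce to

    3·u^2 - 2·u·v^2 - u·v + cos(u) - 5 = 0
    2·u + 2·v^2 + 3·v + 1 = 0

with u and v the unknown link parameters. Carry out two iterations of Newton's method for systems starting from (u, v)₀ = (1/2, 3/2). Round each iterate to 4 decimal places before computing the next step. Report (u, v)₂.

(-1.8122, 0.6311)

At (1/2, 3/2): F = (-6.372417, 11.0000).
Jacobian J = [[6·u - 2·v^2 - v - sin(u), -4·u·v - u], [2, 4·v + 3]].
At the point, J = [[-3.479426, -3.5000], [2.0000, 9.0000]] (det J = -24.314830).
Solving J·Δ = −F gives Δ = (-0.7753, -1.0499).
Then the next iterate is (u, v)₁ = (-0.2753, 0.4501).
Round to (-0.2753, 0.4501) and repeat: F = (-3.574827, 2.204880), J = [[-2.235244, 0.770950], [2.0000, 4.8004]].
Δ = (-1.5369, 0.1810), so (u, v)₂ = (-1.8122, 0.6311).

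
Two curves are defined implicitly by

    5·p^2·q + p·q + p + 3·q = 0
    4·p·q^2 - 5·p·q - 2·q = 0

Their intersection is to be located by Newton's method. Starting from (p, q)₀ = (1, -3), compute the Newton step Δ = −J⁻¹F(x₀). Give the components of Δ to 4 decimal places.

At (1, -3): F = (-26.0000, 57.0000).
Jacobian J = [[10·p·q + q + 1, 5·p^2 + p + 3], [4·q^2 - 5·q, 8·p·q - 5·p - 2]].
At the point, J = [[-32.0000, 9.0000], [51.0000, -31.0000]] (det J = 533.0000).
Solving J·Δ = −F gives Δ = (-0.5497, 0.9343).

(-0.5497, 0.9343)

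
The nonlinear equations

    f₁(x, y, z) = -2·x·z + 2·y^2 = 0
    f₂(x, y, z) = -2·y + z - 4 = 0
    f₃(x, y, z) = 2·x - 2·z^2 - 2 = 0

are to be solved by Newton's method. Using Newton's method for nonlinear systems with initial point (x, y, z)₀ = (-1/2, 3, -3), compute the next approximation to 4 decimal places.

At (-1/2, 3, -3): F = (15.0000, -13.0000, -21.0000).
Jacobian J = [[-2·z, 4·y, -2·x], [0, -2, 1], [2, 0, -4·z]].
At the point, J = [[6.0000, 12.0000, 1.0000], [0.0000, -2.0000, 1.0000], [2.0000, 0.0000, 12.0000]] (det J = -116.0000).
Solving J·Δ = −F gives Δ = (10.5000, -6.5000, 0.0000).
Then the next iterate is (x, y, z)₁ = (10.0000, -3.5000, -3.0000).

(10.0000, -3.5000, -3.0000)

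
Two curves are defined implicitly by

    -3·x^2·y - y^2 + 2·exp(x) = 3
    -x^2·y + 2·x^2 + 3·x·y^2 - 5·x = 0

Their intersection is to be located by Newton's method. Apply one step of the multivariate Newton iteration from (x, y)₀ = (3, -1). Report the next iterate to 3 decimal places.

At (3, -1): F = (63.17107, 21.000).
Jacobian J = [[-6·x·y + 2·exp(x), -3·x^2 - 2·y], [-2·x·y + 4·x + 3·y^2 - 5, -x^2 + 6·x·y]].
At the point, J = [[58.17107, -25.000], [16.000, -27.000]] (det J = -1170.61899).
Solving J·Δ = −F gives Δ = (-1.009, 0.180).
Then the next iterate is (x, y)₁ = (1.991, -0.820).

(1.991, -0.820)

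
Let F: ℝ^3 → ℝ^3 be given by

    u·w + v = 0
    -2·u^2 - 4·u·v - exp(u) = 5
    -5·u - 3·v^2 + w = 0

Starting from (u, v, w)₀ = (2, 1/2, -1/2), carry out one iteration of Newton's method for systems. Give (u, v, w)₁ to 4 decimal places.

(2.1154, -2.7995, 1.4286)

At (2, 1/2, -1/2): F = (-0.5000, -24.389056, -11.2500).
Jacobian J = [[w, 1, u], [-4·u - 4·v - exp(u), -4·u, 0], [-5, -6·v, 1]].
At the point, J = [[-0.5000, 1.0000, 2.0000], [-17.389056, -8.0000, 0.0000], [-5.0000, -3.0000, 1.0000]] (det J = 45.723393).
Solving J·Δ = −F gives Δ = (0.1154, -3.2995, 1.9286).
Then the next iterate is (u, v, w)₁ = (2.1154, -2.7995, 1.4286).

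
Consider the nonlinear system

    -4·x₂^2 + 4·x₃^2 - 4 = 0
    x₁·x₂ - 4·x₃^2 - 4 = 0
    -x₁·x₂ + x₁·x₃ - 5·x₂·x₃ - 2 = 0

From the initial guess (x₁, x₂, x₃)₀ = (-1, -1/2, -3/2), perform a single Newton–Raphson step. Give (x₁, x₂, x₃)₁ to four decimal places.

At (-1, -1/2, -3/2): F = (4.0000, -12.5000, -4.7500).
Jacobian J = [[0, -8·x₂, 8·x₃], [x₂, x₁, -8·x₃], [-x₂ + x₃, -x₁ - 5·x₃, x₁ - 5·x₂]].
At the point, J = [[0.0000, 4.0000, -12.0000], [-0.5000, -1.0000, 12.0000], [-1.0000, 8.5000, 1.5000]] (det J = 18.0000).
Solving J·Δ = −F gives Δ = (-42.5000, -4.2500, -1.0833).
Then the next iterate is (x₁, x₂, x₃)₁ = (-43.5000, -4.7500, -2.5833).

(-43.5000, -4.7500, -2.5833)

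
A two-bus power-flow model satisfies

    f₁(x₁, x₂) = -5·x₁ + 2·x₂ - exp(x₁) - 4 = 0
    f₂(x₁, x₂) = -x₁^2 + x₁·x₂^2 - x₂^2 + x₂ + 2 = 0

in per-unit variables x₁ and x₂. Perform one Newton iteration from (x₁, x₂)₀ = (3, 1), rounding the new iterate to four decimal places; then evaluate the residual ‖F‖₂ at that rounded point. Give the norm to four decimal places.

15.1080

At (3, 1): F = (-37.085537, -4.0000).
Jacobian J = [[-exp(x₁) - 5, 2], [-2·x₁ + x₂^2, 2·x₁·x₂ - 2·x₂ + 1]].
At the point, J = [[-25.085537, 2.0000], [-5.0000, 5.0000]] (det J = -115.427685).
Solving J·Δ = −F gives Δ = (-1.5371, -0.7371).
Then the next iterate is (x₁, x₂)₁ = (1.4629, 0.2629).
Re-evaluating at (1.4629, 0.2629): F = (-15.107165, 0.154818), so ‖F‖₂ = 15.1080.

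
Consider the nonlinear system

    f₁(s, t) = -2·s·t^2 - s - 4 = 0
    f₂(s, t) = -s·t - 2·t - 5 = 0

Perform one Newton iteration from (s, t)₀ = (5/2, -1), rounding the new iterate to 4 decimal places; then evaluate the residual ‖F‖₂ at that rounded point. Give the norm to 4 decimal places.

At (5/2, -1): F = (-11.5000, -0.5000).
Jacobian J = [[-2·t^2 - 1, -4·s·t], [-t, -s - 2]].
At the point, J = [[-3.0000, 10.0000], [1.0000, -4.5000]] (det J = 3.5000).
Solving J·Δ = −F gives Δ = (-16.2143, -3.7143).
Then the next iterate is (s, t)₁ = (-13.7143, -4.7143).
Re-evaluating at (-13.7143, -4.7143): F = (619.304635, -60.224724), so ‖F‖₂ = 622.2260.

622.2260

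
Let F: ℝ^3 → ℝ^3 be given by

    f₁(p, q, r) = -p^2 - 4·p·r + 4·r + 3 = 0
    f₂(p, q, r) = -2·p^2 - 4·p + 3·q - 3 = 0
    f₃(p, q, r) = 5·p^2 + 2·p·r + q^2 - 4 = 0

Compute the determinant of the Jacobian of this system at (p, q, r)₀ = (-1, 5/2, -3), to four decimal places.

J = [[-2·p - 4·r, 0, -4·p + 4], [-4·p - 4, 3, 0], [10·p + 2·r, 2·q, 2·p]].
At the point, J = [[14.0000, 0.0000, 8.0000], [0.0000, 3.0000, 0.0000], [-16.0000, 5.0000, -2.0000]].
det J = 300.0000.

300.0000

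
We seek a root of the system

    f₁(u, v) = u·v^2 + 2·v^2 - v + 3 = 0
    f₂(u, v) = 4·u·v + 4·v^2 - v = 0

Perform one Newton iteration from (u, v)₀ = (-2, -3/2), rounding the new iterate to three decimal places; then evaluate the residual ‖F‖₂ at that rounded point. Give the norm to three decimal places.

At (-2, -3/2): F = (4.500, 22.500).
Jacobian J = [[v^2, 2·u·v + 4·v - 1], [4·v, 4·u + 8·v - 1]].
At the point, J = [[2.250, -1.000], [-6.000, -21.000]] (det J = -53.250).
Solving J·Δ = −F gives Δ = (-1.352, 1.458).
Then the next iterate is (u, v)₁ = (-3.352, -0.042).
Re-evaluating at (-3.352, -0.042): F = (3.03962, 0.61219), so ‖F‖₂ = 3.101.

3.101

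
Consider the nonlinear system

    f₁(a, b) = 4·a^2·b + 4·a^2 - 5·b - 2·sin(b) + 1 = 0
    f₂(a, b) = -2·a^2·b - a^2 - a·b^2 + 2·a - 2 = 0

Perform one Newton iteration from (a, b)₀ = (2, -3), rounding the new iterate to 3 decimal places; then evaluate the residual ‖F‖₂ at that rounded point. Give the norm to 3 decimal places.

2.756

At (2, -3): F = (-15.71776, 4.000).
Jacobian J = [[8·a·b + 8·a, 4·a^2 - 2·cos(b) - 5], [-4·a·b - 2·a - b^2 + 2, -2·a^2 - 2·a·b]].
At the point, J = [[-32.000, 12.97998], [13.000, 4.000]] (det J = -296.73980).
Solving J·Δ = −F gives Δ = (-0.387, 0.257).
Then the next iterate is (a, b)₁ = (1.613, -2.743).
Re-evaluating at (1.613, -2.743): F = (-2.64829, 0.76124), so ‖F‖₂ = 2.756.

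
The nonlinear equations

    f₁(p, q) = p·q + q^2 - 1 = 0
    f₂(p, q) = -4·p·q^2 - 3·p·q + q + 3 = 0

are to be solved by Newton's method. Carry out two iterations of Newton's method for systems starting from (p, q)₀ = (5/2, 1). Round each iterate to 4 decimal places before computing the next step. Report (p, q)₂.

(29.6889, -1.0444)

At (5/2, 1): F = (2.5000, -13.5000).
Jacobian J = [[q, p + 2·q], [-4·q^2 - 3·q, -8·p·q - 3·p + 1]].
At the point, J = [[1.0000, 4.5000], [-7.0000, -26.5000]] (det J = 5.0000).
Solving J·Δ = −F gives Δ = (1.1000, -0.8000).
Then the next iterate is (p, q)₁ = (3.6000, 0.2000).
Round to (3.6000, 0.2000) and repeat: F = (-0.2400, 0.4640), J = [[0.2000, 4.0000], [-0.7600, -15.5600]].
Δ = (26.0889, -1.2444), so (p, q)₂ = (29.6889, -1.0444).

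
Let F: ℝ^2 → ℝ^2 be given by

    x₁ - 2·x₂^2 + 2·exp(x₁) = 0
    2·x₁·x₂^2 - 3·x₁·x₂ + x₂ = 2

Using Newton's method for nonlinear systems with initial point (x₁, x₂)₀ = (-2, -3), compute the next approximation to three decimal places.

(-1.661, -1.392)

At (-2, -3): F = (-19.72933, -59.000).
Jacobian J = [[2·exp(x₁) + 1, -4·x₂], [2·x₂^2 - 3·x₂, 4·x₁·x₂ - 3·x₁ + 1]].
At the point, J = [[1.27067, 12.000], [27.000, 31.000]] (det J = -284.60921).
Solving J·Δ = −F gives Δ = (0.339, 1.608).
Then the next iterate is (x₁, x₂)₁ = (-1.661, -1.392).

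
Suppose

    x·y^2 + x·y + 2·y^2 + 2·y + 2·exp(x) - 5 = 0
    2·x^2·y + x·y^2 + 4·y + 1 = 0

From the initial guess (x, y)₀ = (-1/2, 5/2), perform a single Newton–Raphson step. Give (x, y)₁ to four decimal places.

(6.8130, -6.6332)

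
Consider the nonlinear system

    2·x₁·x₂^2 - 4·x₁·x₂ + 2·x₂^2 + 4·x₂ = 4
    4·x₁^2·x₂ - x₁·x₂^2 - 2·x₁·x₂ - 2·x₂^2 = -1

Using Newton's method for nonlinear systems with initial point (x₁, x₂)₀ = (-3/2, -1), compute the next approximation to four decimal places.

(-2.2308, 0.6154)

At (-3/2, -1): F = (-15.0000, -11.5000).
Jacobian J = [[2·x₂^2 - 4·x₂, 4·x₁·x₂ - 4·x₁ + 4·x₂ + 4], [8·x₁·x₂ - x₂^2 - 2·x₂, 4·x₁^2 - 2·x₁·x₂ - 2·x₁ - 4·x₂]].
At the point, J = [[6.0000, 12.0000], [13.0000, 13.0000]] (det J = -78.0000).
Solving J·Δ = −F gives Δ = (-0.7308, 1.6154).
Then the next iterate is (x₁, x₂)₁ = (-2.2308, 0.6154).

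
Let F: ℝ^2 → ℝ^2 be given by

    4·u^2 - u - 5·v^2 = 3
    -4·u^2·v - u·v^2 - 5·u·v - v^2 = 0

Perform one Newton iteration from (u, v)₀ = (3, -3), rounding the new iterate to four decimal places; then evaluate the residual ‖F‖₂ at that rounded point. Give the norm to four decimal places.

At (3, -3): F = (-15.0000, 117.0000).
Jacobian J = [[8·u - 1, -10·v], [-8·u·v - v^2 - 5·v, -4·u^2 - 2·u·v - 5·u - 2·v]].
At the point, J = [[23.0000, 30.0000], [78.0000, -27.0000]] (det J = -2961.0000).
Solving J·Δ = −F gives Δ = (-1.0486, 1.3040).
Then the next iterate is (u, v)₁ = (1.9514, -1.6960).
Re-evaluating at (1.9514, -1.6960): F = (-4.101632, 33.891632), so ‖F‖₂ = 34.1389.

34.1389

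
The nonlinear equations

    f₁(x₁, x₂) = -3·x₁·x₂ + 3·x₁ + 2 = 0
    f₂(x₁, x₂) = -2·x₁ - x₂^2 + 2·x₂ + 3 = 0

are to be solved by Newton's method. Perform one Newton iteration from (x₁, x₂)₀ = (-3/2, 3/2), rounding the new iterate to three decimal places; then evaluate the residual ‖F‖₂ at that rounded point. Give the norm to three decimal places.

1.533

At (-3/2, 3/2): F = (4.250, 6.750).
Jacobian J = [[-3·x₂ + 3, -3·x₁], [-2, -2·x₂ + 2]].
At the point, J = [[-1.500, 4.500], [-2.000, -1.000]] (det J = 10.500).
Solving J·Δ = −F gives Δ = (3.298, 0.155).
Then the next iterate is (x₁, x₂)₁ = (1.798, 1.655).
Re-evaluating at (1.798, 1.655): F = (-1.53307, -0.02503), so ‖F‖₂ = 1.533.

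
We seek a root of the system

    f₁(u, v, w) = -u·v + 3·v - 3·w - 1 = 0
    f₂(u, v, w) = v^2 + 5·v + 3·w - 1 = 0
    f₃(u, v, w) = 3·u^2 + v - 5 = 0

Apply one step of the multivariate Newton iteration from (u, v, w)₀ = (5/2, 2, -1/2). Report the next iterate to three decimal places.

At (5/2, 2, -1/2): F = (1.500, 11.500, 15.750).
Jacobian J = [[-v, -u + 3, -3], [0, 2·v + 5, 3], [6·u, 1, 0]].
At the point, J = [[-2.000, 0.500, -3.000], [0.000, 9.000, 3.000], [15.000, 1.000, 0.000]] (det J = 433.500).
Solving J·Δ = −F gives Δ = (-0.946, -1.567, 0.869).
Then the next iterate is (u, v, w)₁ = (1.554, 0.433, 0.369).

(1.554, 0.433, 0.369)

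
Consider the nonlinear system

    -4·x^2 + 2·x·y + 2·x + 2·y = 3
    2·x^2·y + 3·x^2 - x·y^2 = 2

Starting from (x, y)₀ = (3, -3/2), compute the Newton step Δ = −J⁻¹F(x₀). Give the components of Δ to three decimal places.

At (3, -3/2): F = (-45.000, -8.750).
Jacobian J = [[-8·x + 2·y + 2, 2·x + 2], [4·x·y + 6·x - y^2, 2·x^2 - 2·x·y]].
At the point, J = [[-25.000, 8.000], [-2.250, 27.000]] (det J = -657.000).
Solving J·Δ = −F gives Δ = (-1.743, 0.179).

(-1.743, 0.179)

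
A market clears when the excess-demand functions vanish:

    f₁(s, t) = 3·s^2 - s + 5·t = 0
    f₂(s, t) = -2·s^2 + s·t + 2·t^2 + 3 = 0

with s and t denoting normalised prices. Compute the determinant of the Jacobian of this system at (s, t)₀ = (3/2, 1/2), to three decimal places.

55.500

J = [[6·s - 1, 5], [-4·s + t, s + 4·t]].
At the point, J = [[8.000, 5.000], [-5.500, 3.500]].
det J = 55.500.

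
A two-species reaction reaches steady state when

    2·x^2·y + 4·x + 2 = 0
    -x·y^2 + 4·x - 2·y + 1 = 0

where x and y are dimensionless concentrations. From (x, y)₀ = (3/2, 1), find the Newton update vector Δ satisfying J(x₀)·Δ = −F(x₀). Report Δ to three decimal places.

(-1.232, -0.039)

At (3/2, 1): F = (12.500, 3.500).
Jacobian J = [[4·x·y + 4, 2·x^2], [-y^2 + 4, -2·x·y - 2]].
At the point, J = [[10.000, 4.500], [3.000, -5.000]] (det J = -63.500).
Solving J·Δ = −F gives Δ = (-1.232, -0.039).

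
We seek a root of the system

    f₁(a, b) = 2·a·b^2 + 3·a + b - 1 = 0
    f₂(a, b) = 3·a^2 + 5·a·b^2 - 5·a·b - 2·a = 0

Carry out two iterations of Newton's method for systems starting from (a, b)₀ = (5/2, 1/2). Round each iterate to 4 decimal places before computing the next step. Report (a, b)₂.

(0.2808, -0.7065)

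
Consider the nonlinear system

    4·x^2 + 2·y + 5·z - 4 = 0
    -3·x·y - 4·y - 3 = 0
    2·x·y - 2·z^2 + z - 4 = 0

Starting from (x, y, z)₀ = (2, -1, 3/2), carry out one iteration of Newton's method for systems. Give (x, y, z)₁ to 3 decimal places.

(1.323, -0.503, -0.032)

At (2, -1, 3/2): F = (17.500, 7.000, -11.000).
Jacobian J = [[8·x, 2, 5], [-3·y, -3·x - 4, 0], [2·y, 2·x, -4·z + 1]].
At the point, J = [[16.000, 2.000, 5.000], [3.000, -10.000, 0.000], [-2.000, 4.000, -5.000]] (det J = 790.000).
Solving J·Δ = −F gives Δ = (-0.677, 0.497, -1.532).
Then the next iterate is (x, y, z)₁ = (1.323, -0.503, -0.032).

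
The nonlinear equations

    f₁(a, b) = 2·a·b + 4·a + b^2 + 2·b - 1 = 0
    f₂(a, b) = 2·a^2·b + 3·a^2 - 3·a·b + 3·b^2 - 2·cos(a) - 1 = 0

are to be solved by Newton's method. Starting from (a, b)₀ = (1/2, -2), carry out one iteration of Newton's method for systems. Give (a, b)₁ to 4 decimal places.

(-3.6946, -3.0000)

At (1/2, -2): F = (-1.0000, 11.994835).
Jacobian J = [[2·b + 4, 2·a + 2·b + 2], [4·a·b + 6·a - 3·b + 2·sin(a), 2·a^2 - 3·a + 6·b]].
At the point, J = [[0.0000, -1.0000], [5.958851, -13.0000]] (det J = 5.958851).
Solving J·Δ = −F gives Δ = (-4.1946, -1.0000).
Then the next iterate is (a, b)₁ = (-3.6946, -3.0000).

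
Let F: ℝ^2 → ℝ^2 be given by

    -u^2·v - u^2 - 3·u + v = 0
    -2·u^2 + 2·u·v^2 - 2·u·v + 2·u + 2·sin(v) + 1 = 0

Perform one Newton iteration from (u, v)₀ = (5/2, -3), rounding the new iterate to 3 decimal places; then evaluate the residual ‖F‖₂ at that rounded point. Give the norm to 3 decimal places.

12.224

At (5/2, -3): F = (2.000, 53.21776).
Jacobian J = [[-2·u·v - 2·u - 3, -u^2 + 1], [-4·u + 2·v^2 - 2·v + 2, 4·u·v - 2·u + 2·cos(v)]].
At the point, J = [[7.000, -5.250], [16.000, -36.97998]] (det J = -174.85989).
Solving J·Δ = −F gives Δ = (1.175, 1.947).
Then the next iterate is (u, v)₁ = (3.675, -1.053).
Re-evaluating at (3.675, -1.053): F = (-11.36220, -4.50978), so ‖F‖₂ = 12.224.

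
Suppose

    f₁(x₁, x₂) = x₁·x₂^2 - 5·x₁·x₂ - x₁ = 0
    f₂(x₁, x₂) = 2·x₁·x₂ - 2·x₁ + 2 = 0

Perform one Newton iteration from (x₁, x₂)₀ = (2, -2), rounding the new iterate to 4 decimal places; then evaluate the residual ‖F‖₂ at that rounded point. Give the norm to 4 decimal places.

5.9450

At (2, -2): F = (26.0000, -10.0000).
Jacobian J = [[x₂^2 - 5·x₂ - 1, 2·x₁·x₂ - 5·x₁], [2·x₂ - 2, 2·x₁]].
At the point, J = [[13.0000, -18.0000], [-6.0000, 4.0000]] (det J = -56.0000).
Solving J·Δ = −F gives Δ = (-1.3571, 0.4643).
Then the next iterate is (x₁, x₂)₁ = (0.6429, -1.5357).
Re-evaluating at (0.6429, -1.5357): F = (5.809807, -1.260403), so ‖F‖₂ = 5.9450.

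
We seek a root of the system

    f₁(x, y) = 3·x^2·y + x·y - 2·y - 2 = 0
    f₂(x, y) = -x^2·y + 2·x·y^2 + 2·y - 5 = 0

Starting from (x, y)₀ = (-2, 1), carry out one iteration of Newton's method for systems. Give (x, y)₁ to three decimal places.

(-2.452, -0.371)

At (-2, 1): F = (6.000, -11.000).
Jacobian J = [[6·x·y + y, 3·x^2 + x - 2], [-2·x·y + 2·y^2, -x^2 + 4·x·y + 2]].
At the point, J = [[-11.000, 8.000], [6.000, -10.000]] (det J = 62.000).
Solving J·Δ = −F gives Δ = (-0.452, -1.371).
Then the next iterate is (x, y)₁ = (-2.452, -0.371).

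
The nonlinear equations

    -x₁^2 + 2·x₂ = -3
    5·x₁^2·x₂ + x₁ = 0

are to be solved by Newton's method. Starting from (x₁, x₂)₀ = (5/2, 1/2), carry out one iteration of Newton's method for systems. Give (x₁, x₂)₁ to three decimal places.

At (5/2, 1/2): F = (-2.250, 18.125).
Jacobian J = [[-2·x₁, 2], [10·x₁·x₂ + 1, 5·x₁^2]].
At the point, J = [[-5.000, 2.000], [13.500, 31.250]] (det J = -183.250).
Solving J·Δ = −F gives Δ = (-0.582, -0.329).
Then the next iterate is (x₁, x₂)₁ = (1.918, 0.171).

(1.918, 0.171)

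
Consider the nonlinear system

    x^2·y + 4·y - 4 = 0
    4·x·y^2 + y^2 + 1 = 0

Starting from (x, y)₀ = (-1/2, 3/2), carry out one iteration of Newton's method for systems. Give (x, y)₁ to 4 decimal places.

At (-1/2, 3/2): F = (2.3750, -1.2500).
Jacobian J = [[2·x·y, x^2 + 4], [4·y^2, 8·x·y + 2·y]].
At the point, J = [[-1.5000, 4.2500], [9.0000, -3.0000]] (det J = -33.7500).
Solving J·Δ = −F gives Δ = (-0.0537, -0.5778).
Then the next iterate is (x, y)₁ = (-0.5537, 0.9222).

(-0.5537, 0.9222)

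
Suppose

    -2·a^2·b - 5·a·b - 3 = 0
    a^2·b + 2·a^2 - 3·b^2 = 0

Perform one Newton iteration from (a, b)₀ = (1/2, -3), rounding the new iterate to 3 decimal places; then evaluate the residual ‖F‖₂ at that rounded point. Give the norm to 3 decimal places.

At (1/2, -3): F = (6.000, -27.250).
Jacobian J = [[-4·a·b - 5·b, -2·a^2 - 5·a], [2·a·b + 4·a, a^2 - 6·b]].
At the point, J = [[21.000, -3.000], [-1.000, 18.250]] (det J = 380.250).
Solving J·Δ = −F gives Δ = (-0.073, 1.489).
Then the next iterate is (a, b)₁ = (0.427, -1.511).
Re-evaluating at (0.427, -1.511): F = (0.77698, -6.76020), so ‖F‖₂ = 6.805.

6.805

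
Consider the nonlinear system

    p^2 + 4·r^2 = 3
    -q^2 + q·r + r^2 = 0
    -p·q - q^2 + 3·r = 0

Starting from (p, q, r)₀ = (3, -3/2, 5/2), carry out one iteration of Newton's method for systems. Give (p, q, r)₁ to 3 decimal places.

(-5.500, -2.182, 3.500)

At (3, -3/2, 5/2): F = (31.000, 0.250, 9.750).
Jacobian J = [[2·p, 0, 8·r], [0, -2·q + r, q + 2·r], [-q, -p - 2·q, 3]].
At the point, J = [[6.000, 0.000, 20.000], [0.000, 5.500, 3.500], [1.500, 0.000, 3.000]] (det J = -66.000).
Solving J·Δ = −F gives Δ = (-8.500, -0.682, 1.000).
Then the next iterate is (p, q, r)₁ = (-5.500, -2.182, 3.500).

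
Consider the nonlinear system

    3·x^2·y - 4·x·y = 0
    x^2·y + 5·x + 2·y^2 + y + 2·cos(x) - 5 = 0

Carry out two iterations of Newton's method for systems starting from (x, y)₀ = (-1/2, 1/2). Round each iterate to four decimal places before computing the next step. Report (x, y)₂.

At (-1/2, 1/2): F = (1.3750, -4.619835).
Jacobian J = [[6·x·y - 4·y, 3·x^2 - 4·x], [2·x·y - 2·sin(x) + 5, x^2 + 4·y + 1]].
At the point, J = [[-3.5000, 2.7500], [5.458851, 3.2500]] (det J = -26.386840).
Solving J·Δ = −F gives Δ = (0.6508, 0.3283).
Then the next iterate is (x, y)₁ = (0.1508, 0.8283).
Round to (0.1508, 0.8283) and repeat: F = (-0.443122, -0.049400), J = [[-2.563754, -0.534978], [4.949357, 4.335941]].
Δ = (-0.2300, 0.2739), so (x, y)₂ = (-0.0792, 1.1022).

(-0.0792, 1.1022)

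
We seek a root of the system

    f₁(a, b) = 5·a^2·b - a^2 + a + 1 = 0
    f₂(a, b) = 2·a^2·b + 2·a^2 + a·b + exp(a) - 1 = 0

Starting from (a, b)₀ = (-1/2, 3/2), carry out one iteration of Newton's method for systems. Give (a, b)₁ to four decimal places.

(-0.4632, -0.0380)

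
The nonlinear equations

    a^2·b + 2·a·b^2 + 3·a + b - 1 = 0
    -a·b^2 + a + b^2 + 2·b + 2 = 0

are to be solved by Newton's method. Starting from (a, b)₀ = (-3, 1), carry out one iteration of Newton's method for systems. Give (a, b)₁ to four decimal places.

(-8.0000, 0.5000)

At (-3, 1): F = (-6.0000, 5.0000).
Jacobian J = [[2·a·b + 2·b^2 + 3, a^2 + 4·a·b + 1], [-b^2 + 1, -2·a·b + 2·b + 2]].
At the point, J = [[-1.0000, -2.0000], [0.0000, 10.0000]] (det J = -10.0000).
Solving J·Δ = −F gives Δ = (-5.0000, -0.5000).
Then the next iterate is (a, b)₁ = (-8.0000, 0.5000).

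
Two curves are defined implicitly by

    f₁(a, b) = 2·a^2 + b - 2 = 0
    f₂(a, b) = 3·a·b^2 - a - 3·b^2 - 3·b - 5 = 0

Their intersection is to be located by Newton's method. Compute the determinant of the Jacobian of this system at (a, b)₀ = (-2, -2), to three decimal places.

-275.000

J = [[4·a, 1], [3·b^2 - 1, 6·a·b - 6·b - 3]].
At the point, J = [[-8.000, 1.000], [11.000, 33.000]].
det J = -275.000.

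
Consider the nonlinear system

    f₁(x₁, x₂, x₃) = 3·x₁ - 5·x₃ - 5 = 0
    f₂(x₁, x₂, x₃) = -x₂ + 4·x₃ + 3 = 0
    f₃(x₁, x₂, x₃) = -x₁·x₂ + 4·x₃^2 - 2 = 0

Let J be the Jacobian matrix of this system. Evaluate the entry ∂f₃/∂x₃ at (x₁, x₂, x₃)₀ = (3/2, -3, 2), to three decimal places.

16.000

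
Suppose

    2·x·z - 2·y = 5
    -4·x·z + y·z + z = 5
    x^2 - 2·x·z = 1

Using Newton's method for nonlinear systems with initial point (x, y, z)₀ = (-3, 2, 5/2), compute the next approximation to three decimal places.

(-0.375, -6.375, 3.479)

At (-3, 2, 5/2): F = (-24.000, 32.500, 23.000).
Jacobian J = [[2·z, -2, 2·x], [-4·z, z, -4·x + y + 1], [2·x - 2·z, 0, -2·x]].
At the point, J = [[5.000, -2.000, -6.000], [-10.000, 2.500, 15.000], [-11.000, 0.000, 6.000]] (det J = 120.000).
Solving J·Δ = −F gives Δ = (2.625, -8.375, 0.979).
Then the next iterate is (x, y, z)₁ = (-0.375, -6.375, 3.479).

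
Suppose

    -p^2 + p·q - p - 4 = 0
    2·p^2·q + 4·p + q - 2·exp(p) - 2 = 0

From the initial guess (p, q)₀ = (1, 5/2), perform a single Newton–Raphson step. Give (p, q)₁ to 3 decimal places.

At (1, 5/2): F = (-3.500, 4.06344).
Jacobian J = [[-2·p + q - 1, p], [4·p·q - 2·exp(p) + 4, 2·p^2 + 1]].
At the point, J = [[-0.500, 1.000], [8.56344, 3.000]] (det J = -10.06344).
Solving J·Δ = −F gives Δ = (-1.447, 2.776).
Then the next iterate is (p, q)₁ = (-0.447, 5.276).

(-0.447, 5.276)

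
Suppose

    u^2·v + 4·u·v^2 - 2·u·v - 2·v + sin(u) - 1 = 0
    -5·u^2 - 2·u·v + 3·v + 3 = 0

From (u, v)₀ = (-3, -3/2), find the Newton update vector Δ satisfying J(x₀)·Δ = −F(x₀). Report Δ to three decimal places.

(1.594, 0.321)

At (-3, -3/2): F = (-47.64112, -55.500).
Jacobian J = [[2·u·v + 4·v^2 - 2·v + cos(u), u^2 + 8·u·v - 2·u - 2], [-10·u - 2·v, -2·u + 3]].
At the point, J = [[20.01001, 49.000], [33.000, 9.000]] (det J = -1436.90993).
Solving J·Δ = −F gives Δ = (1.594, 0.321).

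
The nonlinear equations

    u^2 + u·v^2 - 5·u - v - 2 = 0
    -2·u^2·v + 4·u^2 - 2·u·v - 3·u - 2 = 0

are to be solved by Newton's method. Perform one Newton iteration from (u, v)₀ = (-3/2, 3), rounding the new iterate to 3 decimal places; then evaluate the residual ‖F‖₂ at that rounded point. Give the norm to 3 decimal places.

At (-3/2, 3): F = (-8.750, 7.000).
Jacobian J = [[2·u + v^2 - 5, 2·u·v - 1], [-4·u·v + 8·u - 2·v - 3, -2·u^2 - 2·u]].
At the point, J = [[1.000, -10.000], [-3.000, -1.500]] (det J = -31.500).
Solving J·Δ = −F gives Δ = (2.639, -0.611).
Then the next iterate is (u, v)₁ = (1.139, 2.389).
Re-evaluating at (1.139, 2.389): F = (-2.28604, -11.86846), so ‖F‖₂ = 12.087.

12.087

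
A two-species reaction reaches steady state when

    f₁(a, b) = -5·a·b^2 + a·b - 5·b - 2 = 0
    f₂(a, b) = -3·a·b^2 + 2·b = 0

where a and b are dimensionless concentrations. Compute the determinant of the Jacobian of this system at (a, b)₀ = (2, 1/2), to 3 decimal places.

J = [[-5·b^2 + b, -10·a·b + a - 5], [-3·b^2, -6·a·b + 2]].
At the point, J = [[-0.750, -13.000], [-0.750, -4.000]].
det J = -6.750.

-6.750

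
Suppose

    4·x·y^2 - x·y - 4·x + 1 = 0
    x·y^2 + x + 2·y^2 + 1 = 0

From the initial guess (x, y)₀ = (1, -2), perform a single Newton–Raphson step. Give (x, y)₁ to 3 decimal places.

(1.699, -0.542)

At (1, -2): F = (15.000, 14.000).
Jacobian J = [[4·y^2 - y - 4, 8·x·y - x], [y^2 + 1, 2·x·y + 4·y]].
At the point, J = [[14.000, -17.000], [5.000, -12.000]] (det J = -83.000).
Solving J·Δ = −F gives Δ = (0.699, 1.458).
Then the next iterate is (x, y)₁ = (1.699, -0.542).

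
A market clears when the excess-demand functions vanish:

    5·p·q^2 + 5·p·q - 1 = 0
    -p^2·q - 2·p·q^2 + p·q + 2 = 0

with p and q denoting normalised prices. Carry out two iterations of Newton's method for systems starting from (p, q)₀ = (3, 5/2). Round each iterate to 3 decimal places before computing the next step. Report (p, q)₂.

(3.654, 0.245)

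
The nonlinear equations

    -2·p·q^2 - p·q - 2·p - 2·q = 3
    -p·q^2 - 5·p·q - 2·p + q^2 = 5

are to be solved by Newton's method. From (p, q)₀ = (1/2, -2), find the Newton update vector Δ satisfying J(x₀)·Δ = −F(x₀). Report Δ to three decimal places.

(-0.400, -0.133)

At (1/2, -2): F = (-3.000, 1.000).
Jacobian J = [[-2·q^2 - q - 2, -4·p·q - p - 2], [-q^2 - 5·q - 2, -2·p·q - 5·p + 2·q]].
At the point, J = [[-8.000, 1.500], [4.000, -4.500]] (det J = 30.000).
Solving J·Δ = −F gives Δ = (-0.400, -0.133).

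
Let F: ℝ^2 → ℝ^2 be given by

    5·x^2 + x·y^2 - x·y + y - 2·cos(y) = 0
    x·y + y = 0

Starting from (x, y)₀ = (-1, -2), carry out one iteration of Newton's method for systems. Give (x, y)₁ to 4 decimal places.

At (-1, -2): F = (-2.167706, 0.0000).
Jacobian J = [[10·x + y^2 - y, 2·x·y - x + 2·sin(y) + 1], [y, x + 1]].
At the point, J = [[-4.0000, 4.181405], [-2.0000, 0.0000]] (det J = 8.362810).
Solving J·Δ = −F gives Δ = (0.0000, 0.5184).
Then the next iterate is (x, y)₁ = (-1.0000, -1.4816).

(-1.0000, -1.4816)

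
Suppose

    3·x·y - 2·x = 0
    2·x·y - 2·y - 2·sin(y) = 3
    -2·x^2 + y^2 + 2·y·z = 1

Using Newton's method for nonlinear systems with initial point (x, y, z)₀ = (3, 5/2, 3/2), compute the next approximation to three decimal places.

(5.834, -1.065, 15.057)

At (3, 5/2, 3/2): F = (16.500, 5.80306, -5.250).
Jacobian J = [[3·y - 2, 3·x, 0], [2·y, 2·x - 2·cos(y) - 2, 0], [-4·x, 2·y + 2·z, 2·y]].
At the point, J = [[5.500, 9.000, 0.000], [5.000, 5.60229, 0.000], [-12.000, 8.000, 5.000]] (det J = -70.93710).
Solving J·Δ = −F gives Δ = (2.834, -3.565, 13.557).
Then the next iterate is (x, y, z)₁ = (5.834, -1.065, 15.057).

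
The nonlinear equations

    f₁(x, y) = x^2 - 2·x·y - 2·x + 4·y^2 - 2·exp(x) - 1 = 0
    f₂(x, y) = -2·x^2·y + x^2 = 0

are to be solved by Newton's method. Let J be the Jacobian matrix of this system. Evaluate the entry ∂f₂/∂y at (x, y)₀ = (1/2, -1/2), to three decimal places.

∂f₂/∂y = -2·x^2.
At (1/2, -1/2) this is -0.500.

-0.500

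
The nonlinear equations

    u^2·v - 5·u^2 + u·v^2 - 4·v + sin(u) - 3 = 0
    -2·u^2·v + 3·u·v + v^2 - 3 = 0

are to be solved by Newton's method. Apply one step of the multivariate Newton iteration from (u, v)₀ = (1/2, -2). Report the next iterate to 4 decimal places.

At (1/2, -2): F = (5.729426, -1.0000).
Jacobian J = [[2·u·v - 10·u + v^2 + cos(u), u^2 + 2·u·v - 4], [-4·u·v + 3·v, -2·u^2 + 3·u + 2·v]].
At the point, J = [[-2.122417, -5.7500], [-2.0000, -3.0000]] (det J = -5.132748).
Solving J·Δ = −F gives Δ = (-4.4690, 2.6460).
Then the next iterate is (u, v)₁ = (-3.9690, 0.6460).

(-3.9690, 0.6460)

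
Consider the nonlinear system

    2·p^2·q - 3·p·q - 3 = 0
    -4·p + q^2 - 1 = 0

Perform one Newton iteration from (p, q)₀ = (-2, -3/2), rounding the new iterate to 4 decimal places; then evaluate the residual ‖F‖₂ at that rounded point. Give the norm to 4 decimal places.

754.3326

At (-2, -3/2): F = (-24.0000, 9.2500).
Jacobian J = [[4·p·q - 3·q, 2·p^2 - 3·p], [-4, 2·q]].
At the point, J = [[16.5000, 14.0000], [-4.0000, -3.0000]] (det J = 6.5000).
Solving J·Δ = −F gives Δ = (8.8462, -8.7115).
Then the next iterate is (p, q)₁ = (6.8462, -10.2115).
Re-evaluating at (6.8462, -10.2115): F = (-750.505377, 75.889932), so ‖F‖₂ = 754.3326.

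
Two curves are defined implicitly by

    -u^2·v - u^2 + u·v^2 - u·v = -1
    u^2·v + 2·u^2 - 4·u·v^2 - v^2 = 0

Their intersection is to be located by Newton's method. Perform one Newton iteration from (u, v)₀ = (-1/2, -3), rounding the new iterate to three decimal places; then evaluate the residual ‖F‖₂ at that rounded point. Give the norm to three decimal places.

2.770

At (-1/2, -3): F = (-4.500, 8.750).
Jacobian J = [[-2·u·v - 2·u + v^2 - v, -u^2 + 2·u·v - u], [2·u·v + 4·u - 4·v^2, u^2 - 8·u·v - 2·v]].
At the point, J = [[10.000, 3.250], [-35.000, -5.750]] (det J = 56.250).
Solving J·Δ = −F gives Δ = (0.046, 1.244).
Then the next iterate is (u, v)₁ = (-0.454, -1.756).
Re-evaluating at (-0.454, -1.756): F = (-1.04133, 2.56646), so ‖F‖₂ = 2.770.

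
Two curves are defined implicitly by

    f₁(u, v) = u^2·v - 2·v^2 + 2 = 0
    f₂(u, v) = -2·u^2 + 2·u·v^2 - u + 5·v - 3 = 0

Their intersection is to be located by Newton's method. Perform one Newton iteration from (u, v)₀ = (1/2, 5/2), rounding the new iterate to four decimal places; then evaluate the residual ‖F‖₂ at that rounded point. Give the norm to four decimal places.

4.6320

At (1/2, 5/2): F = (-9.8750, 14.7500).
Jacobian J = [[2·u·v, u^2 - 4·v], [-4·u + 2·v^2 - 1, 4·u·v + 5]].
At the point, J = [[2.5000, -9.7500], [9.5000, 10.0000]] (det J = 117.6250).
Solving J·Δ = −F gives Δ = (-0.3831, -1.1111).
Then the next iterate is (u, v)₁ = (0.1169, 1.3889).
Re-evaluating at (0.1169, 1.3889): F = (-1.839106, 4.251279), so ‖F‖₂ = 4.6320.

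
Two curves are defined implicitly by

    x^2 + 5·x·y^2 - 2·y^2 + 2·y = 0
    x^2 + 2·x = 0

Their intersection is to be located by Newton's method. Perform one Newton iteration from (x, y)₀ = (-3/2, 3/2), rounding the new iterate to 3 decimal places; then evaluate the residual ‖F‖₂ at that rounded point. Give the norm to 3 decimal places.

At (-3/2, 3/2): F = (-16.125, -0.750).
Jacobian J = [[2·x + 5·y^2, 10·x·y - 4·y + 2], [2·x + 2, 0]].
At the point, J = [[8.250, -26.500], [-1.000, 0.000]] (det J = -26.500).
Solving J·Δ = −F gives Δ = (-0.750, -0.842).
Then the next iterate is (x, y)₁ = (-2.250, 0.658).
Re-evaluating at (-2.250, 0.658): F = (0.64173, 0.56250), so ‖F‖₂ = 0.853.

0.853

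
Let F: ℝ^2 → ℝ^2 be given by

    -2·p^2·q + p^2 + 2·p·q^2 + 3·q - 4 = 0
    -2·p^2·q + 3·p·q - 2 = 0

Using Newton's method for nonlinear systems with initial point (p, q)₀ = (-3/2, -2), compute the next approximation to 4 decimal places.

(-1.2173, -0.7877)

At (-3/2, -2): F = (-10.7500, 16.0000).
Jacobian J = [[-4·p·q + 2·p + 2·q^2, -2·p^2 + 4·p·q + 3], [-4·p·q + 3·q, -2·p^2 + 3·p]].
At the point, J = [[-7.0000, 10.5000], [-18.0000, -9.0000]] (det J = 252.0000).
Solving J·Δ = −F gives Δ = (0.2827, 1.2123).
Then the next iterate is (p, q)₁ = (-1.2173, -0.7877).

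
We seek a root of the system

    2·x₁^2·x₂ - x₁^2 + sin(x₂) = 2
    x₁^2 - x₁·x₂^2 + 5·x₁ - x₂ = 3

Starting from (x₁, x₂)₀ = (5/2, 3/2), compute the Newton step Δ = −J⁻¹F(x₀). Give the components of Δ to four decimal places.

(-1.1301, -0.0157)

At (5/2, 3/2): F = (11.497495, 8.6250).
Jacobian J = [[4·x₁·x₂ - 2·x₁, 2·x₁^2 + cos(x₂)], [2·x₁ - x₂^2 + 5, -2·x₁·x₂ - 1]].
At the point, J = [[10.0000, 12.570737], [7.7500, -8.5000]] (det J = -182.423213).
Solving J·Δ = −F gives Δ = (-1.1301, -0.0157).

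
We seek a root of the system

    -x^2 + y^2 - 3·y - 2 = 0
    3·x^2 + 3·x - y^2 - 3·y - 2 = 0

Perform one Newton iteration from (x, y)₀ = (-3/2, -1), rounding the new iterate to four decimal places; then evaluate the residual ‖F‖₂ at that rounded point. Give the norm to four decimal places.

At (-3/2, -1): F = (-0.2500, 2.2500).
Jacobian J = [[-2·x, 2·y - 3], [6·x + 3, -2·y - 3]].
At the point, J = [[3.0000, -5.0000], [-6.0000, -1.0000]] (det J = -33.0000).
Solving J·Δ = −F gives Δ = (0.3485, 0.1591).
Then the next iterate is (x, y)₁ = (-1.1515, -0.8409).
Re-evaluating at (-1.1515, -0.8409): F = (-0.096139, 0.338944), so ‖F‖₂ = 0.3523.

0.3523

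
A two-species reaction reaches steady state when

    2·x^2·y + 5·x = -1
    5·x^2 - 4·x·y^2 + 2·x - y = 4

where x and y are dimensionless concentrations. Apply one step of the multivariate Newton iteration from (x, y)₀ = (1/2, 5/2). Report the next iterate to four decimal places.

(0.0656, 1.6881)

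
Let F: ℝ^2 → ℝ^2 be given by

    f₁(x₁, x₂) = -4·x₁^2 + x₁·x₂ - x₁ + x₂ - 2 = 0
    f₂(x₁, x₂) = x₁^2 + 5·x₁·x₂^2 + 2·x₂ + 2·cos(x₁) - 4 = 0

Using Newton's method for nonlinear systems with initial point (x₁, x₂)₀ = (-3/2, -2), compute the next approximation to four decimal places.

(-0.5259, -1.4655)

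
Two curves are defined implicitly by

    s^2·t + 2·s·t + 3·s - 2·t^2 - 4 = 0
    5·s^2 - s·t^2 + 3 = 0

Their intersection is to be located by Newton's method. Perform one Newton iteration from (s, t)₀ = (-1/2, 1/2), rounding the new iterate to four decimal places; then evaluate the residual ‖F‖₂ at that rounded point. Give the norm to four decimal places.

6.3161

At (-1/2, 1/2): F = (-6.3750, 4.3750).
Jacobian J = [[2·s·t + 2·t + 3, s^2 + 2·s - 4·t], [10·s - t^2, -2·s·t]].
At the point, J = [[3.5000, -2.7500], [-5.2500, 0.5000]] (det J = -12.6875).
Solving J·Δ = −F gives Δ = (0.6970, -1.4310).
Then the next iterate is (s, t)₁ = (0.1970, -0.9310).
Re-evaluating at (0.1970, -0.9310): F = (-5.545467, 3.023293), so ‖F‖₂ = 6.3161.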